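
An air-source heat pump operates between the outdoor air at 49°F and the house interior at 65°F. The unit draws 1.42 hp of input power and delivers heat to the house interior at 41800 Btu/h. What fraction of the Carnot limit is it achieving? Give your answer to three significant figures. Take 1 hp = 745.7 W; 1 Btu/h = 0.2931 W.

Converting, Q̇_H = 41800 Btu/h = 16.43 hp, so COP_actual = Q̇_H/Ẇ = 16.43/1.420 = 11.57.
In absolute terms T_C = 282.59 K and T_H = 291.48 K, so ΔT = 8.889 K.
COP_Carnot = T_H/ΔT = 291.48/8.889 = 32.79.
η_II = COP_actual/COP_Carnot = 11.57/32.79 = 0.3528.

0.353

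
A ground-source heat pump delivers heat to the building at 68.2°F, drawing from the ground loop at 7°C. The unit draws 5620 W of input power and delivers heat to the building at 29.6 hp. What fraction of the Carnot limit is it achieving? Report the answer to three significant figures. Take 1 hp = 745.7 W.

Converting, Q̇_H = 29.60 hp = 22070 W, so COP_actual = Q̇_H/Ẇ = 22070/5620 = 3.928.
In absolute terms T_C = 280.15 K and T_H = 293.26 K, so ΔT = 13.11 K.
COP_Carnot = T_H/ΔT = 293.26/13.11 = 22.37.
η_II = COP_actual/COP_Carnot = 3.928/22.37 = 0.1756.

0.176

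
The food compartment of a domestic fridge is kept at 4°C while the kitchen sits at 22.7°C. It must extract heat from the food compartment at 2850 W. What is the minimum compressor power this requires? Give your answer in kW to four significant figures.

In absolute terms T_C = 277.15 K and T_H = 295.85 K, so ΔT = 18.70 K.
COP_Carnot = T_C/ΔT = 277.15/18.70 = 14.82.
Ẇ_min = Q̇/COP_Carnot = 2850/14.82 = 192.3 W = 0.1923 kW.

0.1923 kW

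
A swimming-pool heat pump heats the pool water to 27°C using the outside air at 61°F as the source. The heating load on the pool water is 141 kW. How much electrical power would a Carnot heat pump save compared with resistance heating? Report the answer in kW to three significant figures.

In absolute terms T_C = 289.26 K and T_H = 300.15 K, so ΔT = 10.89 K.
COP_Carnot = T_H/ΔT = 300.15/10.89 = 27.56.
Resistance heating needs Ẇ_res = Q̇_H = 141.0 kW; the reversible heat pump needs only Ẇ_hp = Q̇_H/COP = 5.115 kW.
Saving = 141.0 − 5.115 = 135.9 kW.

136 kW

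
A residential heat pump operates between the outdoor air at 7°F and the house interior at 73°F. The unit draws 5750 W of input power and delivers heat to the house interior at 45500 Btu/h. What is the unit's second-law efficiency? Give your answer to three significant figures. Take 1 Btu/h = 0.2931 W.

Converting, Q̇_H = 45500 Btu/h = 13340 W, so COP_actual = Q̇_H/Ẇ = 13340/5750 = 2.319.
In absolute terms T_C = 259.26 K and T_H = 295.93 K, so ΔT = 36.67 K.
COP_Carnot = T_H/ΔT = 295.93/36.67 = 8.071.
η_II = COP_actual/COP_Carnot = 2.319/8.071 = 0.2874.

0.287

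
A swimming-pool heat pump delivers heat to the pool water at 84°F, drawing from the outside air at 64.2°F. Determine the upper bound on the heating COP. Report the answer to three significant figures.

In absolute terms T_C = 291.04 K and T_H = 302.04 K, so ΔT = 11.00 K.
For a reversible cycle, COP_Carnot = T_H/ΔT = 302.04/11.00 = 27.46.

27.5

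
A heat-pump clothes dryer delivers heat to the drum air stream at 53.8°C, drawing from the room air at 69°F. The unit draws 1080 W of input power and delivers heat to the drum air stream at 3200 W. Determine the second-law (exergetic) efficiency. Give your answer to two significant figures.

COP_actual = Q̇_H/Ẇ = 3200/1080 = 2.963.
In absolute terms T_C = 293.71 K and T_H = 326.95 K, so ΔT = 33.24 K.
COP_Carnot = T_H/ΔT = 326.95/33.24 = 9.835.
η_II = COP_actual/COP_Carnot = 2.963/9.835 = 0.3013.

0.30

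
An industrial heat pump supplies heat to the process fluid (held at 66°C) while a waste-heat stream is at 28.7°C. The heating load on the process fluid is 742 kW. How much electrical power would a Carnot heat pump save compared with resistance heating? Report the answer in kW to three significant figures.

In absolute terms T_C = 301.85 K and T_H = 339.15 K, so ΔT = 37.30 K.
COP_Carnot = T_H/ΔT = 339.15/37.30 = 9.092.
Resistance heating needs Ẇ_res = Q̇_H = 742.0 kW; the reversible heat pump needs only Ẇ_hp = Q̇_H/COP = 81.61 kW.
Saving = 742.0 − 81.61 = 660.4 kW.

660 kW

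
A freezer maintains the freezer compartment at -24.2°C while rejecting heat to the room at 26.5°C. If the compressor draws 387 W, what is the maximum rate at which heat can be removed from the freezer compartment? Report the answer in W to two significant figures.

1900 W

In absolute terms T_C = 248.95 K and T_H = 299.65 K, so ΔT = 50.70 K.
COP_Carnot = T_C/ΔT = 248.95/50.70 = 4.910.
Q̇_max = COP_Carnot × Ẇ = 4.910 × 387.0 W = 1900 W.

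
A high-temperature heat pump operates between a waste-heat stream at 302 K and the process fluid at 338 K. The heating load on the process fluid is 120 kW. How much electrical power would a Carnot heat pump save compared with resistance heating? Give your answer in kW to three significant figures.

The reservoir spacing is ΔT = 338 − 302 = 36.00 K.
COP_Carnot = T_H/ΔT = 338.00/36.00 = 9.389.
Resistance heating needs Ẇ_res = Q̇_H = 120.0 kW; the reversible heat pump needs only Ẇ_hp = Q̇_H/COP = 12.78 kW.
Saving = 120.0 − 12.78 = 107.2 kW.

107 kW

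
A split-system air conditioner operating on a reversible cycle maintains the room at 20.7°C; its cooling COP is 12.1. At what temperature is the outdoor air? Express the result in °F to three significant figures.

COP_R = T_C/(T_H − T_C) gives T_H − T_C = T_C/COP.
With T_C = 293.85 K, T_H = 293.85 × (1 + 1/12.1) = 318.14 K.
Converting, 318.14 K = 112.97°F.

113 °F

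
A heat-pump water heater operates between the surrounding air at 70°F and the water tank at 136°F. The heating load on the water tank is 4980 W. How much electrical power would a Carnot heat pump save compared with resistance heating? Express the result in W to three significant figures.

4430 W

In absolute terms T_C = 294.26 K and T_H = 330.93 K, so ΔT = 36.67 K.
COP_Carnot = T_H/ΔT = 330.93/36.67 = 9.025.
Resistance heating needs Ẇ_res = Q̇_H = 4980 W; the reversible heat pump needs only Ẇ_hp = Q̇_H/COP = 551.8 W.
Saving = 4980 − 551.8 = 4428 W.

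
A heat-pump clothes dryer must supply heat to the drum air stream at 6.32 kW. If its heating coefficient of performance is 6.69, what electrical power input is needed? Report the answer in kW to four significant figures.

Ẇ = Q̇_H/COP_HP = 6.320/6.69 = 0.9447 kW.

0.9447 kW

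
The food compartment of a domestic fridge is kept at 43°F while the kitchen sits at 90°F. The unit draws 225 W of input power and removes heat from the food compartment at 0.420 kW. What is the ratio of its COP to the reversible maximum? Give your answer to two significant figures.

Converting, Q̇_C = 0.4200 kW = 420.0 W, so COP_actual = Q̇_C/Ẇ = 420.0/225.0 = 1.867.
In absolute terms T_C = 279.26 K and T_H = 305.37 K, so ΔT = 26.11 K.
COP_Carnot = T_C/ΔT = 279.26/26.11 = 10.70.
η_II = COP_actual/COP_Carnot = 1.867/10.70 = 0.1745.

0.17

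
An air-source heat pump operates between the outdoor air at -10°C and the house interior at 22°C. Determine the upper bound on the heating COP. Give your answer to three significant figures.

9.22

In absolute terms T_C = 263.15 K and T_H = 295.15 K, so ΔT = 32.00 K.
For a reversible cycle, COP_Carnot = T_H/ΔT = 295.15/32.00 = 9.223.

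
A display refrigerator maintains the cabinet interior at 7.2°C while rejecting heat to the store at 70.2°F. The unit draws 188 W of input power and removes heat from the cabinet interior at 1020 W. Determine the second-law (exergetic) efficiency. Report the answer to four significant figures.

0.2714

COP_actual = Q̇_C/Ẇ = 1020/188.0 = 5.426.
In absolute terms T_C = 280.35 K and T_H = 294.37 K, so ΔT = 14.02 K.
COP_Carnot = T_C/ΔT = 280.35/14.02 = 19.99.
η_II = COP_actual/COP_Carnot = 5.426/19.99 = 0.2714.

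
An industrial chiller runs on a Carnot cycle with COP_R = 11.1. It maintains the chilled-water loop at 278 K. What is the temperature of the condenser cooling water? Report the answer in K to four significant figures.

COP_R = T_C/(T_H − T_C) gives T_H − T_C = T_C/COP.
With T_C = 278.00 K, T_H = 278.00 × (1 + 1/11.1) = 303.05 K.

303.0 K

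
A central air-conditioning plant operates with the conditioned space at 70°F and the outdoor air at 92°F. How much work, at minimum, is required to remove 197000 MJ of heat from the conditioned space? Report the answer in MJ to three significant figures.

8180 MJ

In absolute terms T_C = 294.26 K and T_H = 306.48 K, so ΔT = 12.22 K.
The reversible limit is COP_R = T_C/ΔT = 24.08, so W_min = Q_C/COP = Q_C·ΔT/T_C.
W_min = 197000 × 12.22/294.26 = 8182 MJ.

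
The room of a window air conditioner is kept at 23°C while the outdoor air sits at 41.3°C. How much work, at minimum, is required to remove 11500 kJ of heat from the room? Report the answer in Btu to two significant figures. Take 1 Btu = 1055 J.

In absolute terms T_C = 296.15 K and T_H = 314.45 K, so ΔT = 18.30 K.
The reversible limit is COP_R = T_C/ΔT = 16.18, so W_min = Q_C/COP = Q_C·ΔT/T_C.
W_min = 11500 × 18.30/296.15 = 710.6 kJ = 673.6 Btu.

670 Btu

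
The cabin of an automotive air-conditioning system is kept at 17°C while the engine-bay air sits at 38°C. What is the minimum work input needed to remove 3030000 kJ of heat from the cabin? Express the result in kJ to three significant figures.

219000 kJ

In absolute terms T_C = 290.15 K and T_H = 311.15 K, so ΔT = 21.00 K.
The reversible limit is COP_R = T_C/ΔT = 13.82, so W_min = Q_C/COP = Q_C·ΔT/T_C.
W_min = 3030000 × 21.00/290.15 = 219300 kJ.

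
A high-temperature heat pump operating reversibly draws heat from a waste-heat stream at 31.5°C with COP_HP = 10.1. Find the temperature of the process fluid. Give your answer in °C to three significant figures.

COP_HP = T_H/(T_H − T_C) rearranges to T_H = COP·T_C/(COP − 1).
With T_C = 304.65 K, T_H = 10.1 × 304.65/9.100 = 338.13 K.
Converting, 338.13 K = 64.98°C.

65.0 °C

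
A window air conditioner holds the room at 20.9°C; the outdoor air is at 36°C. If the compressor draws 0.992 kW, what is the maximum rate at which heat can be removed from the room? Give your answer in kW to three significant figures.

19.3 kW

In absolute terms T_C = 294.05 K and T_H = 309.15 K, so ΔT = 15.10 K.
COP_Carnot = T_C/ΔT = 294.05/15.10 = 19.47.
Q̇_max = COP_Carnot × Ẇ = 19.47 × 0.9920 kW = 19.32 kW.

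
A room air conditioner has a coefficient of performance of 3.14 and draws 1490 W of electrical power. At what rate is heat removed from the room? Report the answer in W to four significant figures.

4679 W

Q̇_C = COP × Ẇ = 3.14 × 1490 = 4679 W.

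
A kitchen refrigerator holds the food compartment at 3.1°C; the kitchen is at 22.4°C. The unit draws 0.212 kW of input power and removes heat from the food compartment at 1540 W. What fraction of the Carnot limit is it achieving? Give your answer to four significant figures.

Converting, Q̇_C = 1540 W = 1.540 kW, so COP_actual = Q̇_C/Ẇ = 1.540/0.2120 = 7.264.
In absolute terms T_C = 276.25 K and T_H = 295.55 K, so ΔT = 19.30 K.
COP_Carnot = T_C/ΔT = 276.25/19.30 = 14.31.
η_II = COP_actual/COP_Carnot = 7.264/14.31 = 0.5075.

0.5075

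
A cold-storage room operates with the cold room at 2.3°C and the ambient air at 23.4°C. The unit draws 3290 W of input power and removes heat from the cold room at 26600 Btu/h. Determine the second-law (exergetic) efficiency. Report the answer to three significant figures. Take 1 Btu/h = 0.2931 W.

Converting, Q̇_C = 26600 Btu/h = 7796 W, so COP_actual = Q̇_C/Ẇ = 7796/3290 = 2.370.
In absolute terms T_C = 275.45 K and T_H = 296.55 K, so ΔT = 21.10 K.
COP_Carnot = T_C/ΔT = 275.45/21.10 = 13.05.
η_II = COP_actual/COP_Carnot = 2.370/13.05 = 0.1815.

0.182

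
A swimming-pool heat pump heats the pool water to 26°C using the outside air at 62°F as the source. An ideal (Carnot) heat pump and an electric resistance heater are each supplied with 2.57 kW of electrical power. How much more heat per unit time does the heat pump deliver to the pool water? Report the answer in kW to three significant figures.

In absolute terms T_C = 289.82 K and T_H = 299.15 K, so ΔT = 9.333 K.
COP_Carnot = T_H/ΔT = 299.15/9.333 = 32.05.
The heat pump delivers Q̇_H = COP × Ẇ = 82.37 kW; the resistance heater delivers Ẇ = 2.570 kW.
Extra = (COP − 1)·Ẇ = 79.80 kW.

79.8 kW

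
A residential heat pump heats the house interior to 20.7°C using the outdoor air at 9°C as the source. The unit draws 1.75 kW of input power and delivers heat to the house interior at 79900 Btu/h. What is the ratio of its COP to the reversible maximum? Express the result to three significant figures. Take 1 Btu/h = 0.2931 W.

0.533

Converting, Q̇_H = 79900 Btu/h = 23.42 kW, so COP_actual = Q̇_H/Ẇ = 23.42/1.750 = 13.38.
In absolute terms T_C = 282.15 K and T_H = 293.85 K, so ΔT = 11.70 K.
COP_Carnot = T_H/ΔT = 293.85/11.70 = 25.12.
η_II = COP_actual/COP_Carnot = 13.38/25.12 = 0.5328.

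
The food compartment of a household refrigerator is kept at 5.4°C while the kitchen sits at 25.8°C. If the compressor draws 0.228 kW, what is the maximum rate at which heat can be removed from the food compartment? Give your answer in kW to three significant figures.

3.11 kW

In absolute terms T_C = 278.55 K and T_H = 298.95 K, so ΔT = 20.40 K.
COP_Carnot = T_C/ΔT = 278.55/20.40 = 13.65.
Q̇_max = COP_Carnot × Ẇ = 13.65 × 0.2280 kW = 3.113 kW.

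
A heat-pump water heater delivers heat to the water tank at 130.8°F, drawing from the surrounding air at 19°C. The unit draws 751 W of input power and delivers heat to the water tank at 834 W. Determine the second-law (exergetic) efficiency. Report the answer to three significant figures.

COP_actual = Q̇_H/Ẇ = 834.0/751.0 = 1.111.
In absolute terms T_C = 292.15 K and T_H = 328.04 K, so ΔT = 35.89 K.
COP_Carnot = T_H/ΔT = 328.04/35.89 = 9.140.
η_II = COP_actual/COP_Carnot = 1.111/9.140 = 0.1215.

0.121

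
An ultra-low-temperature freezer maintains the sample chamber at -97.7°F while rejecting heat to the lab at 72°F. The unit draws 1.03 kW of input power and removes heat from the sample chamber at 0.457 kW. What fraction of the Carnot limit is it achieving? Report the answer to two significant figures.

0.21

COP_actual = Q̇_C/Ẇ = 0.4570/1.030 = 0.4437.
In absolute terms T_C = 201.09 K and T_H = 295.37 K, so ΔT = 94.28 K.
COP_Carnot = T_C/ΔT = 201.09/94.28 = 2.133.
η_II = COP_actual/COP_Carnot = 0.4437/2.133 = 0.2080.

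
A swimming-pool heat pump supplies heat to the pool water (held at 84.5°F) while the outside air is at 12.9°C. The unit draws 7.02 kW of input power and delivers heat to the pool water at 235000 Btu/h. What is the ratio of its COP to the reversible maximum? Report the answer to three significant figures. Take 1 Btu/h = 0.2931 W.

Converting, Q̇_H = 235000 Btu/h = 68.88 kW, so COP_actual = Q̇_H/Ẇ = 68.88/7.020 = 9.812.
In absolute terms T_C = 286.05 K and T_H = 302.32 K, so ΔT = 16.27 K.
COP_Carnot = T_H/ΔT = 302.32/16.27 = 18.59.
η_II = COP_actual/COP_Carnot = 9.812/18.59 = 0.5279.

0.528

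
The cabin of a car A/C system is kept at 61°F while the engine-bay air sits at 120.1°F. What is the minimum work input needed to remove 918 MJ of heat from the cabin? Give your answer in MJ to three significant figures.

104 MJ

In absolute terms T_C = 289.26 K and T_H = 322.09 K, so ΔT = 32.83 K.
The reversible limit is COP_R = T_C/ΔT = 8.810, so W_min = Q_C/COP = Q_C·ΔT/T_C.
W_min = 918.0 × 32.83/289.26 = 104.2 MJ.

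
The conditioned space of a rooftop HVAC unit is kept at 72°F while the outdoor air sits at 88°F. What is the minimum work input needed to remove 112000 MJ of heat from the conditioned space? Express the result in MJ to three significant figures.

In absolute terms T_C = 295.37 K and T_H = 304.26 K, so ΔT = 8.889 K.
The reversible limit is COP_R = T_C/ΔT = 33.23, so W_min = Q_C/COP = Q_C·ΔT/T_C.
W_min = 112000 × 8.889/295.37 = 3371 MJ.

3370 MJ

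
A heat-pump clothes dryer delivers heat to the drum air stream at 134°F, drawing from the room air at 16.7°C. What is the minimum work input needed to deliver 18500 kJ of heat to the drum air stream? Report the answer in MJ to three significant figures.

2.24 MJ

In absolute terms T_C = 289.85 K and T_H = 329.82 K, so ΔT = 39.97 K.
The reversible limit is COP_HP = T_H/ΔT = 8.252, so W_min = Q_H/COP = Q_H·ΔT/T_H.
W_min = 18500 × 39.97/329.82 = 2242 kJ = 2.242 MJ.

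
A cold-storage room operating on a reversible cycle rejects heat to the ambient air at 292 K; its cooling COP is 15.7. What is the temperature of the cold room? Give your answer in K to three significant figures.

For a Carnot refrigerator COP_R = T_C/(T_H − T_C), so T_C = COP·T_H/(1 + COP).
With T_H = 292.00 K, T_C = 15.7 × 292.00/16.70 = 274.51 K.

275 K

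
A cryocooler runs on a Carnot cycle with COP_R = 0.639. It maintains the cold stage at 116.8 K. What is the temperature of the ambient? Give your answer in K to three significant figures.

300 K

COP_R = T_C/(T_H − T_C) gives T_H − T_C = T_C/COP.
With T_C = 116.80 K, T_H = 116.80 × (1 + 1/0.639) = 299.59 K.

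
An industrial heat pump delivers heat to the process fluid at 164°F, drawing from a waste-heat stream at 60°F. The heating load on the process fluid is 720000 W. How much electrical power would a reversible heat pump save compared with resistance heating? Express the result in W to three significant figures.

In absolute terms T_C = 288.71 K and T_H = 346.48 K, so ΔT = 57.78 K.
COP_Carnot = T_H/ΔT = 346.48/57.78 = 5.997.
Resistance heating needs Ẇ_res = Q̇_H = 720000 W; the reversible heat pump needs only Ẇ_hp = Q̇_H/COP = 120100 W.
Saving = 720000 − 120100 = 599900 W.

600000 W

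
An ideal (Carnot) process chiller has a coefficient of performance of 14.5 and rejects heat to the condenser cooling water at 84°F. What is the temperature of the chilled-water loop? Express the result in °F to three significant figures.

48.9 °F

For a Carnot refrigerator COP_R = T_C/(T_H − T_C), so T_C = COP·T_H/(1 + COP).
With T_H = 302.04 K, T_C = 14.5 × 302.04/15.50 = 282.55 K.
Converting, 282.55 K = 48.92°F.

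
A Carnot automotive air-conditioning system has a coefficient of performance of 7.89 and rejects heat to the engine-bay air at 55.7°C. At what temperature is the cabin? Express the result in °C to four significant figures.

18.71 °C

For a Carnot refrigerator COP_R = T_C/(T_H − T_C), so T_C = COP·T_H/(1 + COP).
With T_H = 328.85 K, T_C = 7.89 × 328.85/8.890 = 291.86 K.
Converting, 291.86 K = 18.71°C.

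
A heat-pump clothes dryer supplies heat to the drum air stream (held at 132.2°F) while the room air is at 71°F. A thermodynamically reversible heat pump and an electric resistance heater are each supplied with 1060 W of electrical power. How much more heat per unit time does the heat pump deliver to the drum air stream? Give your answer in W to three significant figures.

9190 W

In absolute terms T_C = 294.82 K and T_H = 328.82 K, so ΔT = 34.00 K.
COP_Carnot = T_H/ΔT = 328.82/34.00 = 9.671.
The heat pump delivers Q̇_H = COP × Ẇ = 10250 W; the resistance heater delivers Ẇ = 1060 W.
Extra = (COP − 1)·Ẇ = 9191 W.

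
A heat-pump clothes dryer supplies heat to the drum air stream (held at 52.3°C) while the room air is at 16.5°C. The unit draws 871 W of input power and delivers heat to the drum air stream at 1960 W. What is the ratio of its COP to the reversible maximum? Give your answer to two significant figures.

0.25

COP_actual = Q̇_H/Ẇ = 1960/871.0 = 2.250.
In absolute terms T_C = 289.65 K and T_H = 325.45 K, so ΔT = 35.80 K.
COP_Carnot = T_H/ΔT = 325.45/35.80 = 9.091.
η_II = COP_actual/COP_Carnot = 2.250/9.091 = 0.2475.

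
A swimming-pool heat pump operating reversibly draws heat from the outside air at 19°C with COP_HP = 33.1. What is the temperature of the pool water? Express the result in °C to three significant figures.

28.1 °C

COP_HP = T_H/(T_H − T_C) rearranges to T_H = COP·T_C/(COP − 1).
With T_C = 292.15 K, T_H = 33.1 × 292.15/32.10 = 301.25 K.
Converting, 301.25 K = 28.10°C.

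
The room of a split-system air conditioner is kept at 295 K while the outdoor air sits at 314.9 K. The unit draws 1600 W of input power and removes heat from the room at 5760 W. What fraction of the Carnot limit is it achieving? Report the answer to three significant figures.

COP_actual = Q̇_C/Ẇ = 5760/1600 = 3.600.
The reservoir spacing is ΔT = 314.9 − 295 = 19.90 K.
COP_Carnot = T_C/ΔT = 295.00/19.90 = 14.82.
η_II = COP_actual/COP_Carnot = 3.600/14.82 = 0.2428.

0.243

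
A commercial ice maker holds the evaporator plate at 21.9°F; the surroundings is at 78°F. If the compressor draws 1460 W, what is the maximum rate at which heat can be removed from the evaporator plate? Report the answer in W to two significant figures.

In absolute terms T_C = 267.54 K and T_H = 298.71 K, so ΔT = 31.17 K.
COP_Carnot = T_C/ΔT = 267.54/31.17 = 8.584.
Q̇_max = COP_Carnot × Ẇ = 8.584 × 1460 W = 12530 W.

13000 W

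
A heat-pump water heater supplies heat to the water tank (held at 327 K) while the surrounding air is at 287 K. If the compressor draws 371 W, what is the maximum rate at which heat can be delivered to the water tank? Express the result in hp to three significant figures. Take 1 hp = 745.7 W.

4.07 hp

The reservoir spacing is ΔT = 327 − 287 = 40.00 K.
COP_Carnot = T_H/ΔT = 327.00/40.00 = 8.175.
Q̇_max = COP_Carnot × Ẇ = 8.175 × 371.0 W = 3033 W = 4.067 hp.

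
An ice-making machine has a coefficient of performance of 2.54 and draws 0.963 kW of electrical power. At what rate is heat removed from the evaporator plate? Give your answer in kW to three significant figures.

Q̇_C = COP × Ẇ = 2.54 × 0.9630 = 2.446 kW.

2.45 kW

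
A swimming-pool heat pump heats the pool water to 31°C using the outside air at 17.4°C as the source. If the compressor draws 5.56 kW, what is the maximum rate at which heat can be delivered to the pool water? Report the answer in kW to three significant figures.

In absolute terms T_C = 290.55 K and T_H = 304.15 K, so ΔT = 13.60 K.
COP_Carnot = T_H/ΔT = 304.15/13.60 = 22.36.
Q̇_max = COP_Carnot × Ẇ = 22.36 × 5.560 kW = 124.3 kW.

124 kW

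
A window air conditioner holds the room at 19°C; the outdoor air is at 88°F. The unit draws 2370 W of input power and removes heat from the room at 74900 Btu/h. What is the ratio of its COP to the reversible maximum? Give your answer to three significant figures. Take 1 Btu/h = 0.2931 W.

Converting, Q̇_C = 74900 Btu/h = 21950 W, so COP_actual = Q̇_C/Ẇ = 21950/2370 = 9.263.
In absolute terms T_C = 292.15 K and T_H = 304.26 K, so ΔT = 12.11 K.
COP_Carnot = T_C/ΔT = 292.15/12.11 = 24.12.
η_II = COP_actual/COP_Carnot = 9.263/24.12 = 0.3840.

0.384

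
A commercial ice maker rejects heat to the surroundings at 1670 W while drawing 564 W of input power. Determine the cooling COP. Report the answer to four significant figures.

1.961

The first law gives Q̇_H = Q̇_C + Ẇ, so the three rates are Q̇_C = 1106, Q̇_H = 1670, Ẇ = 564.0 W.
COP_R = Q̇_C/Ẇ = 1106/564.0 = 1.961.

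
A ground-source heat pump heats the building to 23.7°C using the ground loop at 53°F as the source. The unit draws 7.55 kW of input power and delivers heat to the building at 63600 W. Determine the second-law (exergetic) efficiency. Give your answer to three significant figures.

Converting, Q̇_H = 63600 W = 63.60 kW, so COP_actual = Q̇_H/Ẇ = 63.60/7.550 = 8.424.
In absolute terms T_C = 284.82 K and T_H = 296.85 K, so ΔT = 12.03 K.
COP_Carnot = T_H/ΔT = 296.85/12.03 = 24.67.
η_II = COP_actual/COP_Carnot = 8.424/24.67 = 0.3415.

0.341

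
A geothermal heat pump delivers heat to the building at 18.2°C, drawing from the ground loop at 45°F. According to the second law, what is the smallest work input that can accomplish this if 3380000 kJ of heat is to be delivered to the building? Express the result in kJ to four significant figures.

In absolute terms T_C = 280.37 K and T_H = 291.35 K, so ΔT = 10.98 K.
The reversible limit is COP_HP = T_H/ΔT = 26.54, so W_min = Q_H/COP = Q_H·ΔT/T_H.
W_min = 3380000 × 10.98/291.35 = 127400 kJ.

127400 kJ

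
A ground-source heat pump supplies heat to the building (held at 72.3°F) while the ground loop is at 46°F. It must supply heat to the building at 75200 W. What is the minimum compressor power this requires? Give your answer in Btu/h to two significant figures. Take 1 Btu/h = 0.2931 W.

In absolute terms T_C = 280.93 K and T_H = 295.54 K, so ΔT = 14.61 K.
COP_Carnot = T_H/ΔT = 295.54/14.61 = 20.23.
Ẇ_min = Q̇/COP_Carnot = 75200/20.23 = 3718 W = 12680 Btu/h.

13000 Btu/h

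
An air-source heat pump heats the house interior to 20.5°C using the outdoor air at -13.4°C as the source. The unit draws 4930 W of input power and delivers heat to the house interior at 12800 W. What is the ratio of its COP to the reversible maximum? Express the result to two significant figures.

0.30

COP_actual = Q̇_H/Ẇ = 12800/4930 = 2.596.
In absolute terms T_C = 259.75 K and T_H = 293.65 K, so ΔT = 33.90 K.
COP_Carnot = T_H/ΔT = 293.65/33.90 = 8.662.
η_II = COP_actual/COP_Carnot = 2.596/8.662 = 0.2997.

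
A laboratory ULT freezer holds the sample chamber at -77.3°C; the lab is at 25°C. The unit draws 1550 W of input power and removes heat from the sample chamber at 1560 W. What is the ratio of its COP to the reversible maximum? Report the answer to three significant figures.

0.526

COP_actual = Q̇_C/Ẇ = 1560/1550 = 1.006.
In absolute terms T_C = 195.85 K and T_H = 298.15 K, so ΔT = 102.3 K.
COP_Carnot = T_C/ΔT = 195.85/102.3 = 1.914.
η_II = COP_actual/COP_Carnot = 1.006/1.914 = 0.5257.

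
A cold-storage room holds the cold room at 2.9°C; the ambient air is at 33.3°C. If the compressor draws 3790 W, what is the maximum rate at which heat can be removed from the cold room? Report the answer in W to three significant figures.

In absolute terms T_C = 276.05 K and T_H = 306.45 K, so ΔT = 30.40 K.
COP_Carnot = T_C/ΔT = 276.05/30.40 = 9.081.
Q̇_max = COP_Carnot × Ẇ = 9.081 × 3790 W = 34420 W.

34400 W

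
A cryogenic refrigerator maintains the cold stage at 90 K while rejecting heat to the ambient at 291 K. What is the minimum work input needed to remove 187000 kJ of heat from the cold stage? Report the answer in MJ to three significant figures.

The reservoir spacing is ΔT = 291 − 90 = 201.0 K.
The reversible limit is COP_R = T_C/ΔT = 0.4478, so W_min = Q_C/COP = Q_C·ΔT/T_C.
W_min = 187000 × 201.0/90.00 = 417600 kJ = 417.6 MJ.

418 MJ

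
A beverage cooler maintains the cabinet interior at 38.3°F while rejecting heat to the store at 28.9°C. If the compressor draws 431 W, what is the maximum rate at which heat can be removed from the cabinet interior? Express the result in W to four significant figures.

4694 W

In absolute terms T_C = 276.65 K and T_H = 302.05 K, so ΔT = 25.40 K.
COP_Carnot = T_C/ΔT = 276.65/25.40 = 10.89.
Q̇_max = COP_Carnot × Ẇ = 10.89 × 431.0 W = 4694 W.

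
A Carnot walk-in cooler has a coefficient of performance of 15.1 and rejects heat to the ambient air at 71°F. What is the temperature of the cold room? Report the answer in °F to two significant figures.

38 °F

For a Carnot refrigerator COP_R = T_C/(T_H − T_C), so T_C = COP·T_H/(1 + COP).
With T_H = 294.82 K, T_C = 15.1 × 294.82/16.10 = 276.51 K.
Converting, 276.51 K = 38.04°F.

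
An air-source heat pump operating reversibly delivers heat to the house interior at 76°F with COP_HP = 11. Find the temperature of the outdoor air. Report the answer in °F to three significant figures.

27.3 °F

COP_HP = T_H/(T_H − T_C) gives T_H − T_C = T_H/COP.
With T_H = 297.59 K, T_C = 297.59 × (1 − 1/11) = 270.54 K.
Converting, 270.54 K = 27.30°F.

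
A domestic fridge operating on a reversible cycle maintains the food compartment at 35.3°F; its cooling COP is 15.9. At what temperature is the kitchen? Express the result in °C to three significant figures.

19.1 °C

COP_R = T_C/(T_H − T_C) gives T_H − T_C = T_C/COP.
With T_C = 274.98 K, T_H = 274.98 × (1 + 1/15.9) = 292.28 K.
Converting, 292.28 K = 19.13°C.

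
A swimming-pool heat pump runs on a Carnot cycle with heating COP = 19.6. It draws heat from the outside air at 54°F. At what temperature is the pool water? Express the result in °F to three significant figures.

COP_HP = T_H/(T_H − T_C) rearranges to T_H = COP·T_C/(COP − 1).
With T_C = 285.37 K, T_H = 19.6 × 285.37/18.60 = 300.71 K.
Converting, 300.71 K = 81.62°F.

81.6 °F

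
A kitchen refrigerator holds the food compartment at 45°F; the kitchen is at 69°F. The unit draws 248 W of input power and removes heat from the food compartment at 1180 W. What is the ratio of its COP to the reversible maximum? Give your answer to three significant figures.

0.226

COP_actual = Q̇_C/Ẇ = 1180/248.0 = 4.758.
In absolute terms T_C = 280.37 K and T_H = 293.71 K, so ΔT = 13.33 K.
COP_Carnot = T_C/ΔT = 280.37/13.33 = 21.03.
η_II = COP_actual/COP_Carnot = 4.758/21.03 = 0.2263.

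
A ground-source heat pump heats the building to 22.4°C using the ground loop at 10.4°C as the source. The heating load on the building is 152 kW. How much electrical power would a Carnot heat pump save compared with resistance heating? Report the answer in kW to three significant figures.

146 kW

In absolute terms T_C = 283.55 K and T_H = 295.55 K, so ΔT = 12.00 K.
COP_Carnot = T_H/ΔT = 295.55/12.00 = 24.63.
Resistance heating needs Ẇ_res = Q̇_H = 152.0 kW; the reversible heat pump needs only Ẇ_hp = Q̇_H/COP = 6.172 kW.
Saving = 152.0 − 6.172 = 145.8 kW.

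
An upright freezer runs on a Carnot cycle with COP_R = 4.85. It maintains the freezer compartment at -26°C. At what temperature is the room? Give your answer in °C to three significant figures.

COP_R = T_C/(T_H − T_C) gives T_H − T_C = T_C/COP.
With T_C = 247.15 K, T_H = 247.15 × (1 + 1/4.85) = 298.11 K.
Converting, 298.11 K = 24.96°C.

25.0 °C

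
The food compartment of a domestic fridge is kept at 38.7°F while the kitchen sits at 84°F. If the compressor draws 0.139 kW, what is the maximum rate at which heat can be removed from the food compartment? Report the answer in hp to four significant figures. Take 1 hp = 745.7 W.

In absolute terms T_C = 276.87 K and T_H = 302.04 K, so ΔT = 25.17 K.
COP_Carnot = T_C/ΔT = 276.87/25.17 = 11.00.
Q̇_max = COP_Carnot × Ẇ = 11.00 × 0.1390 kW = 1.529 kW = 2.051 hp.

2.051 hp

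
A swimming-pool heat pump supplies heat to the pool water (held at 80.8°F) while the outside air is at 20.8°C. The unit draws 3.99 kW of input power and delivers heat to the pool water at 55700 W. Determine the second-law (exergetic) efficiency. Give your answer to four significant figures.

0.2934

Converting, Q̇_H = 55700 W = 55.70 kW, so COP_actual = Q̇_H/Ẇ = 55.70/3.990 = 13.96.
In absolute terms T_C = 293.95 K and T_H = 300.26 K, so ΔT = 6.311 K.
COP_Carnot = T_H/ΔT = 300.26/6.311 = 47.58.
η_II = COP_actual/COP_Carnot = 13.96/47.58 = 0.2934.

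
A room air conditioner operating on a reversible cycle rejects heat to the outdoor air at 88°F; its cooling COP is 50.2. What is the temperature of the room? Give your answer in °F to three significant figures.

For a Carnot refrigerator COP_R = T_C/(T_H − T_C), so T_C = COP·T_H/(1 + COP).
With T_H = 304.26 K, T_C = 50.2 × 304.26/51.20 = 298.32 K.
Converting, 298.32 K = 77.30°F.

77.3 °F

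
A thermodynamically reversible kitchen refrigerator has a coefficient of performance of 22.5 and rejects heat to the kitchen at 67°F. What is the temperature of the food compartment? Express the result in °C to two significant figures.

7.0 °C

For a Carnot refrigerator COP_R = T_C/(T_H − T_C), so T_C = COP·T_H/(1 + COP).
With T_H = 292.59 K, T_C = 22.5 × 292.59/23.50 = 280.14 K.
Converting, 280.14 K = 6.99°C.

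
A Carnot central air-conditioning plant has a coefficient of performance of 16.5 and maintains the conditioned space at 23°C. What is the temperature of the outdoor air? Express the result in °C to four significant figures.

40.95 °C

COP_R = T_C/(T_H − T_C) gives T_H − T_C = T_C/COP.
With T_C = 296.15 K, T_H = 296.15 × (1 + 1/16.5) = 314.10 K.
Converting, 314.10 K = 40.95°C.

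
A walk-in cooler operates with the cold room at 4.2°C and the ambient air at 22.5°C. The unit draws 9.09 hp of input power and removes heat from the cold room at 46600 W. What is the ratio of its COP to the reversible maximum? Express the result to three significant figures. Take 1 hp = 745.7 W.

0.454

Converting, Q̇_C = 46600 W = 62.49 hp, so COP_actual = Q̇_C/Ẇ = 62.49/9.090 = 6.875.
In absolute terms T_C = 277.35 K and T_H = 295.65 K, so ΔT = 18.30 K.
COP_Carnot = T_C/ΔT = 277.35/18.30 = 15.16.
η_II = COP_actual/COP_Carnot = 6.875/15.16 = 0.4536.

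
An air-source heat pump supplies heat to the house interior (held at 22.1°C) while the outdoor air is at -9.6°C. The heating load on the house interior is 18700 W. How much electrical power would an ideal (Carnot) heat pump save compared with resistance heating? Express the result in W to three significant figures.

In absolute terms T_C = 263.55 K and T_H = 295.25 K, so ΔT = 31.70 K.
COP_Carnot = T_H/ΔT = 295.25/31.70 = 9.314.
Resistance heating needs Ẇ_res = Q̇_H = 18700 W; the reversible heat pump needs only Ẇ_hp = Q̇_H/COP = 2008 W.
Saving = 18700 − 2008 = 16690 W.

16700 W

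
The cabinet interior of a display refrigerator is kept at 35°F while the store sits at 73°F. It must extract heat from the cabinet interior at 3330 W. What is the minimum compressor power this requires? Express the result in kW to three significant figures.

0.256 kW

In absolute terms T_C = 274.82 K and T_H = 295.93 K, so ΔT = 21.11 K.
COP_Carnot = T_C/ΔT = 274.82/21.11 = 13.02.
Ẇ_min = Q̇/COP_Carnot = 3330/13.02 = 255.8 W = 0.2558 kW.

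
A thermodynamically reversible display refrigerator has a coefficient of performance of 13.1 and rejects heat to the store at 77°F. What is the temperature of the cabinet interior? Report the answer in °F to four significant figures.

For a Carnot refrigerator COP_R = T_C/(T_H − T_C), so T_C = COP·T_H/(1 + COP).
With T_H = 298.15 K, T_C = 13.1 × 298.15/14.10 = 277.00 K.
Converting, 277.00 K = 38.94°F.

38.94 °F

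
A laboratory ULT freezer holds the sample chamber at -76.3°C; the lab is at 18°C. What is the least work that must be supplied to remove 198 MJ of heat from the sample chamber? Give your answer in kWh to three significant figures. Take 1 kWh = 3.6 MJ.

In absolute terms T_C = 196.85 K and T_H = 291.15 K, so ΔT = 94.30 K.
The reversible limit is COP_R = T_C/ΔT = 2.087, so W_min = Q_C/COP = Q_C·ΔT/T_C.
W_min = 198.0 × 94.30/196.85 = 94.85 MJ = 26.35 kWh.

26.3 kWh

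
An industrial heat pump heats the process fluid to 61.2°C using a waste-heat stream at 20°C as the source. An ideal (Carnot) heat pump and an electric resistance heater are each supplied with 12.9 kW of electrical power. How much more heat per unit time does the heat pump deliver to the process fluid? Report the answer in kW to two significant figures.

In absolute terms T_C = 293.15 K and T_H = 334.35 K, so ΔT = 41.20 K.
COP_Carnot = T_H/ΔT = 334.35/41.20 = 8.115.
The heat pump delivers Q̇_H = COP × Ẇ = 104.7 kW; the resistance heater delivers Ẇ = 12.90 kW.
Extra = (COP − 1)·Ẇ = 91.79 kW.

92 kW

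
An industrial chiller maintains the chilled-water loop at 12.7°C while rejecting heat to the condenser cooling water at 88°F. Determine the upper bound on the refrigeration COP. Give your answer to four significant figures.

In absolute terms T_C = 285.85 K and T_H = 304.26 K, so ΔT = 18.41 K.
For a reversible cycle, COP_Carnot = T_C/ΔT = 285.85/18.41 = 15.53.

15.53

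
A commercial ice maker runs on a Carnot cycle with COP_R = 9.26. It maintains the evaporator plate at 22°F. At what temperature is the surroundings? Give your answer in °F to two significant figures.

COP_R = T_C/(T_H − T_C) gives T_H − T_C = T_C/COP.
With T_C = 267.59 K, T_H = 267.59 × (1 + 1/9.26) = 296.49 K.
Converting, 296.49 K = 74.02°F.

74 °F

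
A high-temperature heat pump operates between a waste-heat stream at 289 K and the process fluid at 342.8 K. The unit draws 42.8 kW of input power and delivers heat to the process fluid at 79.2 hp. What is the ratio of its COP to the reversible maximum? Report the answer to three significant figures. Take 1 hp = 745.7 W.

0.217

Converting, Q̇_H = 79.20 hp = 59.06 kW, so COP_actual = Q̇_H/Ẇ = 59.06/42.80 = 1.380.
The reservoir spacing is ΔT = 342.8 − 289 = 53.80 K.
COP_Carnot = T_H/ΔT = 342.80/53.80 = 6.372.
η_II = COP_actual/COP_Carnot = 1.380/6.372 = 0.2166.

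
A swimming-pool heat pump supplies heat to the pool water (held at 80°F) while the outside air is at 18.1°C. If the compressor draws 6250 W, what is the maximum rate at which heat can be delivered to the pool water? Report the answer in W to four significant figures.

218700 W

In absolute terms T_C = 291.25 K and T_H = 299.82 K, so ΔT = 8.567 K.
COP_Carnot = T_H/ΔT = 299.82/8.567 = 35.00.
Q̇_max = COP_Carnot × Ẇ = 35.00 × 6250 W = 218700 W.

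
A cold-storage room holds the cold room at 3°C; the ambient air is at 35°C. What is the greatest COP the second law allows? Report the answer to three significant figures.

In absolute terms T_C = 276.15 K and T_H = 308.15 K, so ΔT = 32.00 K.
For a reversible cycle, COP_Carnot = T_C/ΔT = 276.15/32.00 = 8.630.

8.63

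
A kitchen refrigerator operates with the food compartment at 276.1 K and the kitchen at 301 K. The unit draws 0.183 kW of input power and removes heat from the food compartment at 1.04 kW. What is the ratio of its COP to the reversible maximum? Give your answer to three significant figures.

0.513

COP_actual = Q̇_C/Ẇ = 1.040/0.1830 = 5.683.
The reservoir spacing is ΔT = 301 − 276.1 = 24.90 K.
COP_Carnot = T_C/ΔT = 276.10/24.90 = 11.09.
η_II = COP_actual/COP_Carnot = 5.683/11.09 = 0.5125.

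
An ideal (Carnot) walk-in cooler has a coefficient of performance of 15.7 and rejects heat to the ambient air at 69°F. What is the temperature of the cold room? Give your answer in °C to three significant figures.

For a Carnot refrigerator COP_R = T_C/(T_H − T_C), so T_C = COP·T_H/(1 + COP).
With T_H = 293.71 K, T_C = 15.7 × 293.71/16.70 = 276.12 K.
Converting, 276.12 K = 2.97°C.

2.97 °C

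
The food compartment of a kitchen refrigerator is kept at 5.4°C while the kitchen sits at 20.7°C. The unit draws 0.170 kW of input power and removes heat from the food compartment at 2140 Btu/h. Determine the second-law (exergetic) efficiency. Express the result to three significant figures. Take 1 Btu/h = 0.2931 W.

Converting, Q̇_C = 2140 Btu/h = 0.6272 kW, so COP_actual = Q̇_C/Ẇ = 0.6272/0.1700 = 3.690.
In absolute terms T_C = 278.55 K and T_H = 293.85 K, so ΔT = 15.30 K.
COP_Carnot = T_C/ΔT = 278.55/15.30 = 18.21.
η_II = COP_actual/COP_Carnot = 3.690/18.21 = 0.2027.

0.203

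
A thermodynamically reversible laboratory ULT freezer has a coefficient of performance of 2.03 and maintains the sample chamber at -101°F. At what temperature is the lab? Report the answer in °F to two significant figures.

COP_R = T_C/(T_H − T_C) gives T_H − T_C = T_C/COP.
With T_C = 199.26 K, T_H = 199.26 × (1 + 1/2.03) = 297.42 K.
Converting, 297.42 K = 75.68°F.

76 °F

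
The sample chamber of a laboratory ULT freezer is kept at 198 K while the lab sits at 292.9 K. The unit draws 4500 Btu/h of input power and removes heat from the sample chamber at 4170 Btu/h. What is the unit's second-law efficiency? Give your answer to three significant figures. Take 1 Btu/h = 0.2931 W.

0.444

COP_actual = Q̇_C/Ẇ = 4170/4500 = 0.9267.
The reservoir spacing is ΔT = 292.9 − 198 = 94.90 K.
COP_Carnot = T_C/ΔT = 198.00/94.90 = 2.086.
η_II = COP_actual/COP_Carnot = 0.9267/2.086 = 0.4441.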